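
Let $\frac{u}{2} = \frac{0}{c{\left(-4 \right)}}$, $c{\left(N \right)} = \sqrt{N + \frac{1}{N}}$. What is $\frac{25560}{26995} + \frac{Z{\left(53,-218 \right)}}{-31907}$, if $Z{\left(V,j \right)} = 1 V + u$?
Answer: $\frac{162822437}{172265893} \approx 0.94518$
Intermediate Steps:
$u = 0$ ($u = 2 \frac{0}{\sqrt{-4 + \frac{1}{-4}}} = 2 \frac{0}{\sqrt{-4 - \frac{1}{4}}} = 2 \frac{0}{\sqrt{- \frac{17}{4}}} = 2 \frac{0}{\frac{1}{2} i \sqrt{17}} = 2 \cdot 0 \left(- \frac{2 i \sqrt{17}}{17}\right) = 2 \cdot 0 = 0$)
$Z{\left(V,j \right)} = V$ ($Z{\left(V,j \right)} = 1 V + 0 = V + 0 = V$)
$\frac{25560}{26995} + \frac{Z{\left(53,-218 \right)}}{-31907} = \frac{25560}{26995} + \frac{53}{-31907} = 25560 \cdot \frac{1}{26995} + 53 \left(- \frac{1}{31907}\right) = \frac{5112}{5399} - \frac{53}{31907} = \frac{162822437}{172265893}$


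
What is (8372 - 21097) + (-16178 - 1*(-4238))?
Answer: -24665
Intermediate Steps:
(8372 - 21097) + (-16178 - 1*(-4238)) = -12725 + (-16178 + 4238) = -12725 - 11940 = -24665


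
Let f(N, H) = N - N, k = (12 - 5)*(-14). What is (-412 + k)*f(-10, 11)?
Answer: 0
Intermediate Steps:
k = -98 (k = 7*(-14) = -98)
f(N, H) = 0
(-412 + k)*f(-10, 11) = (-412 - 98)*0 = -510*0 = 0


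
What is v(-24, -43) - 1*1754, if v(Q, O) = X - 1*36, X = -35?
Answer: -1825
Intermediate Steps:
v(Q, O) = -71 (v(Q, O) = -35 - 1*36 = -35 - 36 = -71)
v(-24, -43) - 1*1754 = -71 - 1*1754 = -71 - 1754 = -1825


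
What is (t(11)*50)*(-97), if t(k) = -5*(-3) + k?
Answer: -126100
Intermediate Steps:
t(k) = 15 + k
(t(11)*50)*(-97) = ((15 + 11)*50)*(-97) = (26*50)*(-97) = 1300*(-97) = -126100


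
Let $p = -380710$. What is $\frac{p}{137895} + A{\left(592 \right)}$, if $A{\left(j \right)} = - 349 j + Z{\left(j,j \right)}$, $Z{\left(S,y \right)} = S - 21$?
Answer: $- \frac{5682370565}{27579} \approx -2.0604 \cdot 10^{5}$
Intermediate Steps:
$Z{\left(S,y \right)} = -21 + S$
$A{\left(j \right)} = -21 - 348 j$ ($A{\left(j \right)} = - 349 j + \left(-21 + j\right) = -21 - 348 j$)
$\frac{p}{137895} + A{\left(592 \right)} = - \frac{380710}{137895} - 206037 = \left(-380710\right) \frac{1}{137895} - 206037 = - \frac{76142}{27579} - 206037 = - \frac{5682370565}{27579}$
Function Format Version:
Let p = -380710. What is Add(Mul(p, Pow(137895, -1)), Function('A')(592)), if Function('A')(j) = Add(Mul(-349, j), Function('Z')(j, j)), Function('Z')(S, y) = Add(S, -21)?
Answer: Rational(-5682370565, 27579) ≈ -2.0604e+5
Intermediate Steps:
Function('Z')(S, y) = Add(-21, S)
Function('A')(j) = Add(-21, Mul(-348, j)) (Function('A')(j) = Add(Mul(-349, j), Add(-21, j)) = Add(-21, Mul(-348, j)))
Add(Mul(p, Pow(137895, -1)), Function('A')(592)) = Add(Mul(-380710, Pow(137895, -1)), Add(-21, Mul(-348, 592))) = Add(Mul(-380710, Rational(1, 137895)), Add(-21, -206016)) = Add(Rational(-76142, 27579), -206037) = Rational(-5682370565, 27579)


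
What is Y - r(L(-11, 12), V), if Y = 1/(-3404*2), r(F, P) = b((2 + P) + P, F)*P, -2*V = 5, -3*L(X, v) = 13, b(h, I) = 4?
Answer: 68079/6808 ≈ 9.9998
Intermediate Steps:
L(X, v) = -13/3 (L(X, v) = -⅓*13 = -13/3)
V = -5/2 (V = -½*5 = -5/2 ≈ -2.5000)
r(F, P) = 4*P
Y = -1/6808 (Y = 1/(-6808) = -1/6808 ≈ -0.00014689)
Y - r(L(-11, 12), V) = -1/6808 - 4*(-5)/2 = -1/6808 - 1*(-10) = -1/6808 + 10 = 68079/6808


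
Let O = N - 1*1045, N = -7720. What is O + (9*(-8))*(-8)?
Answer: -8189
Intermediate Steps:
O = -8765 (O = -7720 - 1*1045 = -7720 - 1045 = -8765)
O + (9*(-8))*(-8) = -8765 + (9*(-8))*(-8) = -8765 - 72*(-8) = -8765 + 576 = -8189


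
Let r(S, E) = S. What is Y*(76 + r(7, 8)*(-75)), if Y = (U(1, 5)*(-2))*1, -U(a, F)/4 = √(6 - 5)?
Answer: -3592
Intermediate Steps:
U(a, F) = -4 (U(a, F) = -4*√(6 - 5) = -4*√1 = -4*1 = -4)
Y = 8 (Y = -4*(-2)*1 = 8*1 = 8)
Y*(76 + r(7, 8)*(-75)) = 8*(76 + 7*(-75)) = 8*(76 - 525) = 8*(-449) = -3592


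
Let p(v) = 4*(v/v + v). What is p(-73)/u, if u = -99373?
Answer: 288/99373 ≈ 0.0028982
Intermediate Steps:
p(v) = 4 + 4*v (p(v) = 4*(1 + v) = 4 + 4*v)
p(-73)/u = (4 + 4*(-73))/(-99373) = (4 - 292)*(-1/99373) = -288*(-1/99373) = 288/99373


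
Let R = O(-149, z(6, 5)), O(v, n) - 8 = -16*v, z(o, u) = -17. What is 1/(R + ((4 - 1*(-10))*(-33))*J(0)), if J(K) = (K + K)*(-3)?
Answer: 1/2392 ≈ 0.00041806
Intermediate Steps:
J(K) = -6*K (J(K) = (2*K)*(-3) = -6*K)
O(v, n) = 8 - 16*v
R = 2392 (R = 8 - 16*(-149) = 8 + 2384 = 2392)
1/(R + ((4 - 1*(-10))*(-33))*J(0)) = 1/(2392 + ((4 - 1*(-10))*(-33))*(-6*0)) = 1/(2392 + ((4 + 10)*(-33))*0) = 1/(2392 + (14*(-33))*0) = 1/(2392 - 462*0) = 1/(2392 + 0) = 1/2392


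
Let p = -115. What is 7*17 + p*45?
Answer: -5056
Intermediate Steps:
7*17 + p*45 = 7*17 - 115*45 = 119 - 5175 = -5056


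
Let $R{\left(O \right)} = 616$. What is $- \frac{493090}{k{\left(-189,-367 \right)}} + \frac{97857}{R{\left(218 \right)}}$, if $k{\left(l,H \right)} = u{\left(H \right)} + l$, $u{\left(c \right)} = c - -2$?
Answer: $\frac{178978109}{170632} \approx 1048.9$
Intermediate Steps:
$u{\left(c \right)} = 2 + c$ ($u{\left(c \right)} = c + 2 = 2 + c$)
$k{\left(l,H \right)} = 2 + H + l$ ($k{\left(l,H \right)} = \left(2 + H\right) + l = 2 + H + l$)
$- \frac{493090}{k{\left(-189,-367 \right)}} + \frac{97857}{R{\left(218 \right)}} = - \frac{493090}{2 - 367 - 189} + \frac{97857}{616} = - \frac{493090}{-554} + 97857 \cdot \frac{1}{616} = \left(-493090\right) \left(- \frac{1}{554}\right) + \frac{97857}{616} = \frac{246545}{277} + \frac{97857}{616} = \frac{178978109}{170632}$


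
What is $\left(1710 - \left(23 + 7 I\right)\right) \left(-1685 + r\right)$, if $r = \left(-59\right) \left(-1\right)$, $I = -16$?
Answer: $-2925174$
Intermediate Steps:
$r = 59$
$\left(1710 - \left(23 + 7 I\right)\right) \left(-1685 + r\right) = \left(1710 - -89\right) \left(-1685 + 59\right) = \left(1710 + \left(-23 + 112\right)\right) \left(-1626\right) = \left(1710 + 89\right) \left(-1626\right) = 1799 \left(-1626\right) = -2925174$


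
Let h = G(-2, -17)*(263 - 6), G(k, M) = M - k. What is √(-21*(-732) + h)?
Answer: √11517 ≈ 107.32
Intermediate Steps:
h = -3855 (h = (-17 - 1*(-2))*(263 - 6) = (-17 + 2)*257 = -15*257 = -3855)
√(-21*(-732) + h) = √(-21*(-732) - 3855) = √(15372 - 3855) = √11517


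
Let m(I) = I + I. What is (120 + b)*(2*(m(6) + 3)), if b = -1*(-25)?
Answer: 4350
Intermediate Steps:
m(I) = 2*I
b = 25
(120 + b)*(2*(m(6) + 3)) = (120 + 25)*(2*(2*6 + 3)) = 145*(2*(12 + 3)) = 145*(2*15) = 145*30 = 4350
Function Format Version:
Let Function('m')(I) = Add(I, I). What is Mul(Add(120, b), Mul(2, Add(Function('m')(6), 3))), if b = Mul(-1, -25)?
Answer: 4350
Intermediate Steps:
Function('m')(I) = Mul(2, I)
b = 25
Mul(Add(120, b), Mul(2, Add(Function('m')(6), 3))) = Mul(Add(120, 25), Mul(2, Add(Mul(2, 6), 3))) = Mul(145, Mul(2, Add(12, 3))) = Mul(145, Mul(2, 15)) = Mul(145, 30) = 4350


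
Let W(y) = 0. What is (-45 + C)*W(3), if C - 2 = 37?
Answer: 0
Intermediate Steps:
C = 39 (C = 2 + 37 = 39)
(-45 + C)*W(3) = (-45 + 39)*0 = -6*0 = 0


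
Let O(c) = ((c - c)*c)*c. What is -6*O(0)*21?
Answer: 0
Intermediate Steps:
O(c) = 0 (O(c) = (0*c)*c = 0*c = 0)
-6*O(0)*21 = -6*0*21 = 0*21 = 0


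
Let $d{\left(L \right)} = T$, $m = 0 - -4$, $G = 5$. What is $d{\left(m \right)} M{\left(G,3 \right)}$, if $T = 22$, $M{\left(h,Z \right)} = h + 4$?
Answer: $198$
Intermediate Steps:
$M{\left(h,Z \right)} = 4 + h$
$m = 4$ ($m = 0 + 4 = 4$)
$d{\left(L \right)} = 22$
$d{\left(m \right)} M{\left(G,3 \right)} = 22 \left(4 + 5\right) = 22 \cdot 9 = 198$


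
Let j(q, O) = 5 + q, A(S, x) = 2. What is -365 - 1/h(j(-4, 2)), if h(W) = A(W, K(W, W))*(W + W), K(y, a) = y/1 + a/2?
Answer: -1461/4 ≈ -365.25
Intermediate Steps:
K(y, a) = y + a/2 (K(y, a) = y*1 + a*(½) = y + a/2)
h(W) = 4*W (h(W) = 2*(W + W) = 2*(2*W) = 4*W)
-365 - 1/h(j(-4, 2)) = -365 - 1/(4*(5 - 4)) = -365 - 1/(4*1) = -365 - 1/4 = -365 - 1*¼ = -365 - ¼ = -1461/4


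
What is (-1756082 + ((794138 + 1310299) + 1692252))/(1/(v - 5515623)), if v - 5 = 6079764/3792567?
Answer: -14228706895933928898/1264189 ≈ -1.1255e+13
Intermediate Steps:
v = 8347533/1264189 (v = 5 + 6079764/3792567 = 5 + 6079764*(1/3792567) = 5 + 2026588/1264189 = 8347533/1264189 ≈ 6.6031)
(-1756082 + ((794138 + 1310299) + 1692252))/(1/(v - 5515623)) = (-1756082 + ((794138 + 1310299) + 1692252))/(1/(8347533/1264189 - 5515623)) = (-1756082 + (2104437 + 1692252))/(1/(-6972781577214/1264189)) = (-1756082 + 3796689)/(-1264189/6972781577214) = 2040607*(-6972781577214/1264189) = -14228706895933928898/1264189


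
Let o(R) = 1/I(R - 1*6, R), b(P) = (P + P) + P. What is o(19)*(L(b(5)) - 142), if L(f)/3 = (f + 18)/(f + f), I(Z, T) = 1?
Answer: -1387/10 ≈ -138.70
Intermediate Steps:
b(P) = 3*P (b(P) = 2*P + P = 3*P)
L(f) = 3*(18 + f)/(2*f) (L(f) = 3*((f + 18)/(f + f)) = 3*((18 + f)/((2*f))) = 3*((18 + f)*(1/(2*f))) = 3*((18 + f)/(2*f)) = 3*(18 + f)/(2*f))
o(R) = 1 (o(R) = 1/1 = 1)
o(19)*(L(b(5)) - 142) = 1*((3/2 + 27/((3*5))) - 142) = 1*((3/2 + 27/15) - 142) = 1*((3/2 + 27*(1/15)) - 142) = 1*((3/2 + 9/5) - 142) = 1*(33/10 - 142) = 1*(-1387/10) = -1387/10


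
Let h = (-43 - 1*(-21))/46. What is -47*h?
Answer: 517/23 ≈ 22.478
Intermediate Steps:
h = -11/23 (h = (-43 + 21)*(1/46) = -22*1/46 = -11/23 ≈ -0.47826)
-47*h = -47*(-11/23) = 517/23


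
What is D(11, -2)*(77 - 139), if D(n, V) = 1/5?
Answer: -62/5 ≈ -12.400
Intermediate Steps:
D(n, V) = 1/5
D(11, -2)*(77 - 139) = (77 - 139)/5 = (1/5)*(-62) = -62/5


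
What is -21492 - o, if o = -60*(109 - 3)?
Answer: -15132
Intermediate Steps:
o = -6360 (o = -60*106 = -6360)
-21492 - o = -21492 - 1*(-6360) = -21492 + 6360 = -15132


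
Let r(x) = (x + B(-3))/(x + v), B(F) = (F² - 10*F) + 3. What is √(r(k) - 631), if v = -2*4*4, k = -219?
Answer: 2*I*√9927301/251 ≈ 25.106*I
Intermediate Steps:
v = -32 (v = -8*4 = -32)
B(F) = 3 + F² - 10*F
r(x) = (42 + x)/(-32 + x) (r(x) = (x + (3 + (-3)² - 10*(-3)))/(x - 32) = (x + (3 + 9 + 30))/(-32 + x) = (x + 42)/(-32 + x) = (42 + x)/(-32 + x))
√(r(k) - 631) = √((42 - 219)/(-32 - 219) - 631) = √(-177/(-251) - 631) = √(-1/251*(-177) - 631) = √(177/251 - 631) = √(-158204/251) = 2*I*√9927301/251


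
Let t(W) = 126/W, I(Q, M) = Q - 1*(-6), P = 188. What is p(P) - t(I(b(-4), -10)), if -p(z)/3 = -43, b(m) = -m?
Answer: 582/5 ≈ 116.40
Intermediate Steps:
I(Q, M) = 6 + Q (I(Q, M) = Q + 6 = 6 + Q)
p(z) = 129 (p(z) = -3*(-43) = 129)
p(P) - t(I(b(-4), -10)) = 129 - 126/(6 - 1*(-4)) = 129 - 126/(6 + 4) = 129 - 126/10 = 129 - 1*63/5 = 129 - 63/5 = 582/5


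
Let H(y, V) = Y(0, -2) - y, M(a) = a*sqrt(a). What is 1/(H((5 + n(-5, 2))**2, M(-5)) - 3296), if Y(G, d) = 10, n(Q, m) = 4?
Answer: -1/3367 ≈ -0.00029700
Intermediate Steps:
M(a) = a**(3/2)
H(y, V) = 10 - y
1/(H((5 + n(-5, 2))**2, M(-5)) - 3296) = 1/((10 - (5 + 4)**2) - 3296) = 1/((10 - 1*9**2) - 3296) = 1/((10 - 1*81) - 3296) = 1/((10 - 81) - 3296) = 1/(-71 - 3296) = 1/(-3367) = -1/3367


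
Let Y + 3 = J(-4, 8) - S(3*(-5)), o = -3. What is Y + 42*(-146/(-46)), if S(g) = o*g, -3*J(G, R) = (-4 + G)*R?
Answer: 7358/69 ≈ 106.64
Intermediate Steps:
J(G, R) = -R*(-4 + G)/3 (J(G, R) = -(-4 + G)*R/3 = -R*(-4 + G)/3)
S(g) = -3*g
Y = -80/3 (Y = -3 + ((1/3)*8*(4 - 1*(-4)) - (-3)*3*(-5)) = -3 + ((1/3)*8*(4 + 4) - (-3)*(-15)) = -3 + ((1/3)*8*8 - 1*45) = -3 + (64/3 - 45) = -3 - 71/3 = -80/3 ≈ -26.667)
Y + 42*(-146/(-46)) = -80/3 + 42*(-146/(-46)) = -80/3 + 42*(-146*(-1/46)) = -80/3 + 42*(73/23) = -80/3 + 3066/23 = 7358/69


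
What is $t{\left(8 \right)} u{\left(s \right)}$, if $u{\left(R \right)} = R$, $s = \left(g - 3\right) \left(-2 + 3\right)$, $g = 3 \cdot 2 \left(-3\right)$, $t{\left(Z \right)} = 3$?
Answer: $-63$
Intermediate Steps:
$g = -18$ ($g = 6 \left(-3\right) = -18$)
$s = -21$ ($s = \left(-18 - 3\right) \left(-2 + 3\right) = \left(-21\right) 1 = -21$)
$t{\left(8 \right)} u{\left(s \right)} = 3 \left(-21\right) = -63$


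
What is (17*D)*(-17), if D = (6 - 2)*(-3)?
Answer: 3468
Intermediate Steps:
D = -12 (D = 4*(-3) = -12)
(17*D)*(-17) = (17*(-12))*(-17) = -204*(-17) = 3468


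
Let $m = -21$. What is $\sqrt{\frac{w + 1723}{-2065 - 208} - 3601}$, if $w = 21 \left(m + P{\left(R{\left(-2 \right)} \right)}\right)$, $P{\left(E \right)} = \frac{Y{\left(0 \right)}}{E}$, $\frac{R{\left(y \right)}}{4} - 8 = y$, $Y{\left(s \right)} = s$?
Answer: $\frac{3 i \sqrt{2067509435}}{2273} \approx 60.013 i$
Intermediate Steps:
$R{\left(y \right)} = 32 + 4 y$
$P{\left(E \right)} = 0$ ($P{\left(E \right)} = \frac{0}{E} = 0$)
$w = -441$ ($w = 21 \left(-21 + 0\right) = 21 \left(-21\right) = -441$)
$\sqrt{\frac{w + 1723}{-2065 - 208} - 3601} = \sqrt{\frac{-441 + 1723}{-2065 - 208} - 3601} = \sqrt{\frac{1282}{-2273} - 3601} = \sqrt{1282 \left(- \frac{1}{2273}\right) - 3601} = \sqrt{- \frac{1282}{2273} - 3601} = \sqrt{- \frac{8186355}{2273}} = \frac{3 i \sqrt{2067509435}}{2273}$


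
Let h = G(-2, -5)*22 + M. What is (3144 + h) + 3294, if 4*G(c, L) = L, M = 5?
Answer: 12831/2 ≈ 6415.5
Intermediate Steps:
G(c, L) = L/4
h = -45/2 (h = ((¼)*(-5))*22 + 5 = -5/4*22 + 5 = -55/2 + 5 = -45/2 ≈ -22.500)
(3144 + h) + 3294 = (3144 - 45/2) + 3294 = 6243/2 + 3294 = 12831/2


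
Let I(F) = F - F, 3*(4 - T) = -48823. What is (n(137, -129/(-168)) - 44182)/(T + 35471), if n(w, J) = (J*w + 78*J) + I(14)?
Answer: -7394841/8693888 ≈ -0.85058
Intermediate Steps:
T = 48835/3 (T = 4 - ⅓*(-48823) = 4 + 48823/3 = 48835/3 ≈ 16278.)
I(F) = 0
n(w, J) = 78*J + J*w (n(w, J) = (J*w + 78*J) + 0 = (78*J + J*w) + 0 = 78*J + J*w)
(n(137, -129/(-168)) - 44182)/(T + 35471) = ((-129/(-168))*(78 + 137) - 44182)/(48835/3 + 35471) = (-129*(-1/168)*215 - 44182)/(155248/3) = ((43/56)*215 - 44182)*(3/155248) = (9245/56 - 44182)*(3/155248) = -2464947/56*3/155248 = -7394841/8693888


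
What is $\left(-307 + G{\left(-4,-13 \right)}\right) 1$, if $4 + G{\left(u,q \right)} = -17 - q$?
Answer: $-315$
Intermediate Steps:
$G{\left(u,q \right)} = -21 - q$ ($G{\left(u,q \right)} = -4 - \left(17 + q\right) = -21 - q$)
$\left(-307 + G{\left(-4,-13 \right)}\right) 1 = \left(-307 - 8\right) 1 = \left(-315\right) 1 = -315$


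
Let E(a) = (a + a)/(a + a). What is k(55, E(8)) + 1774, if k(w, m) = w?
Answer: 1829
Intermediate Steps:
E(a) = 1 (E(a) = (2*a)/((2*a)) = (2*a)*(1/(2*a)) = 1)
k(55, E(8)) + 1774 = 55 + 1774 = 1829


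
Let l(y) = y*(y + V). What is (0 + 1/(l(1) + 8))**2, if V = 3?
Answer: 1/144 ≈ 0.0069444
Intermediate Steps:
l(y) = y*(3 + y) (l(y) = y*(y + 3) = y*(3 + y))
(0 + 1/(l(1) + 8))**2 = (0 + 1/(1*(3 + 1) + 8))**2 = (0 + 1/(1*4 + 8))**2 = (0 + 1/(4 + 8))**2 = (0 + 1/12)**2 = (1/12)**2 = 1/144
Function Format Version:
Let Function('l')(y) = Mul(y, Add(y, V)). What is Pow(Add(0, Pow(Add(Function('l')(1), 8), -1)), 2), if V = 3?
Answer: Rational(1, 144) ≈ 0.0069444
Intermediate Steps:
Function('l')(y) = Mul(y, Add(3, y)) (Function('l')(y) = Mul(y, Add(y, 3)) = Mul(y, Add(3, y)))
Pow(Add(0, Pow(Add(Function('l')(1), 8), -1)), 2) = Pow(Add(0, Pow(Add(Mul(1, Add(3, 1)), 8), -1)), 2) = Pow(Add(0, Pow(Add(Mul(1, 4), 8), -1)), 2) = Pow(Add(0, Pow(Add(4, 8), -1)), 2) = Pow(Add(0, Pow(12, -1)), 2) = Pow(Add(0, Rational(1, 12)), 2) = Pow(Rational(1, 12), 2) = Rational(1, 144)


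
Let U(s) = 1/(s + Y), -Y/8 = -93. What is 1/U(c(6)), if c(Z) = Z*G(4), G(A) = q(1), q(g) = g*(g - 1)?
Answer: 744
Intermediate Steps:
Y = 744 (Y = -8*(-93) = 744)
q(g) = g*(-1 + g)
G(A) = 0 (G(A) = 1*(-1 + 1) = 1*0 = 0)
c(Z) = 0 (c(Z) = Z*0 = 0)
U(s) = 1/(744 + s) (U(s) = 1/(s + 744) = 1/(744 + s))
1/U(c(6)) = 1/(1/(744 + 0)) = 1/(1/744) = 744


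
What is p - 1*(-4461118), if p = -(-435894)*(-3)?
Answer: 3153436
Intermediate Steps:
p = -1307682 (p = -1*1307682 = -1307682)
p - 1*(-4461118) = -1307682 - 1*(-4461118) = -1307682 + 4461118 = 3153436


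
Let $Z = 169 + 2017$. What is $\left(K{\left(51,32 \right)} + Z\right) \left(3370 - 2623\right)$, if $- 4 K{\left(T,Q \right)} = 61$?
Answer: $\frac{6486201}{4} \approx 1.6216 \cdot 10^{6}$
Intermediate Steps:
$K{\left(T,Q \right)} = - \frac{61}{4}$ ($K{\left(T,Q \right)} = \left(- \frac{1}{4}\right) 61 = - \frac{61}{4}$)
$Z = 2186$
$\left(K{\left(51,32 \right)} + Z\right) \left(3370 - 2623\right) = \left(- \frac{61}{4} + 2186\right) \left(3370 - 2623\right) = \frac{8683}{4} \cdot 747 = \frac{6486201}{4}$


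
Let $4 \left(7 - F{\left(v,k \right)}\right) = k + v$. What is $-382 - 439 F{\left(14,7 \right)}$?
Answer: $- \frac{4601}{4} \approx -1150.3$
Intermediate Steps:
$F{\left(v,k \right)} = 7 - \frac{k}{4} - \frac{v}{4}$ ($F{\left(v,k \right)} = 7 - \frac{k + v}{4} = 7 - \left(\frac{k}{4} + \frac{v}{4}\right) = 7 - \frac{k}{4} - \frac{v}{4}$)
$-382 - 439 F{\left(14,7 \right)} = -382 - 439 \left(7 - \frac{7}{4} - \frac{7}{2}\right) = -382 - \frac{3073}{4} = - \frac{4601}{4}$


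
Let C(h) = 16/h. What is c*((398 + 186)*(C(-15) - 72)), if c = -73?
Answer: 46724672/15 ≈ 3.1150e+6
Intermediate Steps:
c*((398 + 186)*(C(-15) - 72)) = -73*(398 + 186)*(16/(-15) - 72) = -42632*(16*(-1/15) - 72) = -42632*(-16/15 - 72) = -42632*(-1096)/15 = -73*(-640064/15) = 46724672/15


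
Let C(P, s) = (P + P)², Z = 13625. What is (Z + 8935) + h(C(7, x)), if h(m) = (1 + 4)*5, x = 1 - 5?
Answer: 22585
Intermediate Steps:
x = -4
C(P, s) = 4*P² (C(P, s) = (2*P)² = 4*P²)
h(m) = 25 (h(m) = 5*5 = 25)
(Z + 8935) + h(C(7, x)) = (13625 + 8935) + 25 = 22560 + 25 = 22585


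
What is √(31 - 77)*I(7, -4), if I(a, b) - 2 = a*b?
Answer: -26*I*√46 ≈ -176.34*I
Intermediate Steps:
I(a, b) = 2 + a*b
√(31 - 77)*I(7, -4) = √(31 - 77)*(2 + 7*(-4)) = √(-46)*(2 - 28) = (I*√46)*(-26) = -26*I*√46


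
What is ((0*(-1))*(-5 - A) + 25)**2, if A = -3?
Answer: 625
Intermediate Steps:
((0*(-1))*(-5 - A) + 25)**2 = ((0*(-1))*(-5 - 1*(-3)) + 25)**2 = (0*(-5 + 3) + 25)**2 = (0*(-2) + 25)**2 = (0 + 25)**2 = 25**2 = 625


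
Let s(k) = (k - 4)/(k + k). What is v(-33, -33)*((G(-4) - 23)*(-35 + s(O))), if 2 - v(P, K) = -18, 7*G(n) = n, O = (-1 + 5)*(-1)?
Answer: 112200/7 ≈ 16029.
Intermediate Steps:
O = -4 (O = 4*(-1) = -4)
G(n) = n/7
s(k) = (-4 + k)/(2*k) (s(k) = (-4 + k)/((2*k)) = (-4 + k)*(1/(2*k)) = (-4 + k)/(2*k))
v(P, K) = 20 (v(P, K) = 2 - 1*(-18) = 2 + 18 = 20)
v(-33, -33)*((G(-4) - 23)*(-35 + s(O))) = 20*(((1/7)*(-4) - 23)*(-35 + (1/2)*(-4 - 4)/(-4))) = 20*((-4/7 - 23)*(-35 + (1/2)*(-1/4)*(-8))) = 20*(-165*(-35 + 1)/7) = 20*(-165/7*(-34)) = 20*(5610/7) = 112200/7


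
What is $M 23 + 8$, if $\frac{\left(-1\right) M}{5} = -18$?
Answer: $2078$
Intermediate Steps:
$M = 90$ ($M = \left(-5\right) \left(-18\right) = 90$)
$M 23 + 8 = 90 \cdot 23 + 8 = 2070 + 8 = 2078$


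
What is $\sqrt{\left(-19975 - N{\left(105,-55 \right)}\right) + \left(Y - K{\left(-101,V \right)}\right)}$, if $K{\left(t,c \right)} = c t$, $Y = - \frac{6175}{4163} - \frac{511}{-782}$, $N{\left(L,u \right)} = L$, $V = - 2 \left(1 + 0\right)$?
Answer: $\frac{i \sqrt{406349007511226}}{141542} \approx 142.42 i$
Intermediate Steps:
$V = -2$ ($V = \left(-2\right) 1 = -2$)
$Y = - \frac{117459}{141542}$ ($Y = \left(-6175\right) \frac{1}{4163} - - \frac{511}{782} = - \frac{6175}{4163} + \frac{511}{782} = - \frac{117459}{141542} \approx -0.82985$)
$\sqrt{\left(-19975 - N{\left(105,-55 \right)}\right) + \left(Y - K{\left(-101,V \right)}\right)} = \sqrt{\left(-19975 - 105\right) - \left(\frac{117459}{141542} - -202\right)} = \sqrt{\left(-19975 - 105\right) - \frac{28708943}{141542}} = \sqrt{-20080 - \frac{28708943}{141542}} = \sqrt{- \frac{2870872303}{141542}} = \frac{i \sqrt{406349007511226}}{141542}$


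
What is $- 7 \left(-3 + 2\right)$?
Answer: $7$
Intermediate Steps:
$- 7 \left(-3 + 2\right) = \left(-7\right) \left(-1\right) = 7$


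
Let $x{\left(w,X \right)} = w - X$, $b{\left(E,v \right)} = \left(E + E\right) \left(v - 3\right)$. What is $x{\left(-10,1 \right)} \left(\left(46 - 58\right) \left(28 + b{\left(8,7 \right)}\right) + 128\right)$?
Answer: $10736$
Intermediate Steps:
$b{\left(E,v \right)} = 2 E \left(-3 + v\right)$
$x{\left(-10,1 \right)} \left(\left(46 - 58\right) \left(28 + b{\left(8,7 \right)}\right) + 128\right) = \left(-10 - 1\right) \left(\left(46 - 58\right) \left(28 + 2 \cdot 8 \left(-3 + 7\right)\right) + 128\right) = \left(-10 - 1\right) \left(- 12 \left(28 + 2 \cdot 8 \cdot 4\right) + 128\right) = - 11 \left(- 12 \left(28 + 64\right) + 128\right) = - 11 \left(\left(-12\right) 92 + 128\right) = - 11 \left(-1104 + 128\right) = \left(-11\right) \left(-976\right) = 10736$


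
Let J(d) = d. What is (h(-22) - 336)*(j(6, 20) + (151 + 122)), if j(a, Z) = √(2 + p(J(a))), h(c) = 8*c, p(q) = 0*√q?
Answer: -139776 - 512*√2 ≈ -1.4050e+5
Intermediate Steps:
p(q) = 0
j(a, Z) = √2 (j(a, Z) = √(2 + 0) = √2)
(h(-22) - 336)*(j(6, 20) + (151 + 122)) = (8*(-22) - 336)*(√2 + (151 + 122)) = (-176 - 336)*(√2 + 273) = -512*(273 + √2) = -139776 - 512*√2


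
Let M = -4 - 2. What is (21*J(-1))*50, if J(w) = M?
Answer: -6300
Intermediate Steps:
M = -6
J(w) = -6
(21*J(-1))*50 = (21*(-6))*50 = -126*50 = -6300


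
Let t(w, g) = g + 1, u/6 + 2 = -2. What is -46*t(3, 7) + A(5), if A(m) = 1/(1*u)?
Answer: -8833/24 ≈ -368.04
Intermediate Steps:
u = -24 (u = -12 + 6*(-2) = -12 - 12 = -24)
t(w, g) = 1 + g
A(m) = -1/24 (A(m) = 1/(1*(-24)) = 1/(-24) = -1/24)
-46*t(3, 7) + A(5) = -46*(1 + 7) - 1/24 = -46*8 - 1/24 = -368 - 1/24 = -8833/24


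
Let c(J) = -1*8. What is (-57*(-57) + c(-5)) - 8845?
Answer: -5604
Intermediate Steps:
c(J) = -8
(-57*(-57) + c(-5)) - 8845 = (-57*(-57) - 8) - 8845 = (3249 - 8) - 8845 = 3241 - 8845 = -5604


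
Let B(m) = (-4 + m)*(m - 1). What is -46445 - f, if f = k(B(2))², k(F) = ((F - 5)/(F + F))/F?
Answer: -2972529/64 ≈ -46446.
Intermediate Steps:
B(m) = (-1 + m)*(-4 + m) (B(m) = (-4 + m)*(-1 + m) = (-1 + m)*(-4 + m))
k(F) = (-5 + F)/(2*F²) (k(F) = ((-5 + F)/((2*F)))/F = ((-5 + F)*(1/(2*F)))/F = ((-5 + F)/(2*F))/F = (-5 + F)/(2*F²))
f = 49/64 (f = ((-5 + (4 + 2² - 5*2))/(2*(4 + 2² - 5*2)²))² = ((-5 + (4 + 4 - 10))/(2*(4 + 4 - 10)²))² = ((½)*(-5 - 2)/(-2)²)² = ((½)*(¼)*(-7))² = (-7/8)² = 49/64 ≈ 0.76563)
-46445 - f = -46445 - 1*49/64 = -46445 - 49/64 = -2972529/64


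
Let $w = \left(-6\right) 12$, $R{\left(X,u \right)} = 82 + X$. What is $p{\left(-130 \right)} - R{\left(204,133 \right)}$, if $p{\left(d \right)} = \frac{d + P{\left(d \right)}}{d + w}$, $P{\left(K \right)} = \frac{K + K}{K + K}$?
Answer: $- \frac{57643}{202} \approx -285.36$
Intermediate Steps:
$P{\left(K \right)} = 1$ ($P{\left(K \right)} = \frac{2 K}{2 K} = 2 K \frac{1}{2 K} = 1$)
$w = -72$
$p{\left(d \right)} = \frac{1 + d}{-72 + d}$ ($p{\left(d \right)} = \frac{d + 1}{d - 72} = \frac{1 + d}{-72 + d}$)
$p{\left(-130 \right)} - R{\left(204,133 \right)} = \frac{1 - 130}{-72 - 130} - \left(82 + 204\right) = \frac{1}{-202} \left(-129\right) - 286 = \left(- \frac{1}{202}\right) \left(-129\right) - 286 = \frac{129}{202} - 286 = - \frac{57643}{202}$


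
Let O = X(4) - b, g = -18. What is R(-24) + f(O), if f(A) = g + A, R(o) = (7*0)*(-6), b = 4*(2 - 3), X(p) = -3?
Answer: -17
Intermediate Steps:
b = -4 (b = 4*(-1) = -4)
R(o) = 0 (R(o) = 0*(-6) = 0)
O = 1 (O = -3 - 1*(-4) = -3 + 4 = 1)
f(A) = -18 + A
R(-24) + f(O) = 0 + (-18 + 1) = 0 - 17 = -17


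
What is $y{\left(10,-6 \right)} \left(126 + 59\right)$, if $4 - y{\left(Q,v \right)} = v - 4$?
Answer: $2590$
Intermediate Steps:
$y{\left(Q,v \right)} = 8 - v$ ($y{\left(Q,v \right)} = 4 - \left(v - 4\right) = 4 - \left(-4 + v\right) = 8 - v$)
$y{\left(10,-6 \right)} \left(126 + 59\right) = \left(8 - -6\right) \left(126 + 59\right) = \left(8 + 6\right) 185 = 14 \cdot 185 = 2590$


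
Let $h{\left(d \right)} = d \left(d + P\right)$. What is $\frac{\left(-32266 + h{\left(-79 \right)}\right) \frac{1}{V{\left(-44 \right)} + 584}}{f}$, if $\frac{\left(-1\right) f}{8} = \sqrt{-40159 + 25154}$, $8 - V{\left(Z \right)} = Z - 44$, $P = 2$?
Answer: $- \frac{26183 i \sqrt{15005}}{81627200} \approx - 0.039292 i$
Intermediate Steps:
$h{\left(d \right)} = d \left(2 + d\right)$ ($h{\left(d \right)} = d \left(d + 2\right) = d \left(2 + d\right)$)
$V{\left(Z \right)} = 52 - Z$ ($V{\left(Z \right)} = 8 - \left(Z - 44\right) = 8 - \left(-44 + Z\right) = 52 - Z$)
$f = - 8 i \sqrt{15005}$ ($f = - 8 \sqrt{-40159 + 25154} = - 8 \sqrt{-15005} = - 8 i \sqrt{15005} \approx - 979.96 i$)
$\frac{\left(-32266 + h{\left(-79 \right)}\right) \frac{1}{V{\left(-44 \right)} + 584}}{f} = \frac{\left(-32266 - 79 \left(2 - 79\right)\right) \frac{1}{\left(52 - -44\right) + 584}}{\left(-8\right) i \sqrt{15005}} = \frac{-32266 - -6083}{\left(52 + 44\right) + 584} \frac{i \sqrt{15005}}{120040} = \frac{-32266 + 6083}{96 + 584} \frac{i \sqrt{15005}}{120040} = - \frac{26183}{680} \frac{i \sqrt{15005}}{120040} = \left(-26183\right) \frac{1}{680} \frac{i \sqrt{15005}}{120040} = - \frac{26183 \frac{i \sqrt{15005}}{120040}}{680} = - \frac{26183 i \sqrt{15005}}{81627200}$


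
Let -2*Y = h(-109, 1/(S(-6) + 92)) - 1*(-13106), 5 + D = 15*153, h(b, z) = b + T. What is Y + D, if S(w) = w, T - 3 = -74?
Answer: -4173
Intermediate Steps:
T = -71 (T = 3 - 74 = -71)
h(b, z) = -71 + b (h(b, z) = b - 71 = -71 + b)
D = 2290 (D = -5 + 15*153 = -5 + 2295 = 2290)
Y = -6463 (Y = -((-71 - 109) - 1*(-13106))/2 = -(-180 + 13106)/2 = -½*12926 = -6463)
Y + D = -6463 + 2290 = -4173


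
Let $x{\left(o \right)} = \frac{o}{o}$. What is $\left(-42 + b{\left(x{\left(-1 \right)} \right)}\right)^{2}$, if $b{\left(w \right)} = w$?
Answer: $1681$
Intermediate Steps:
$x{\left(o \right)} = 1$
$\left(-42 + b{\left(x{\left(-1 \right)} \right)}\right)^{2} = \left(-42 + 1\right)^{2} = \left(-41\right)^{2} = 1681$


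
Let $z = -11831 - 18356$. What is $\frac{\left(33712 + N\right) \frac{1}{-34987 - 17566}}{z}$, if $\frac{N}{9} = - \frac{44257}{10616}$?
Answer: $\frac{357488279}{16841407235176} \approx 2.1227 \cdot 10^{-5}$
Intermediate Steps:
$N = - \frac{398313}{10616}$ ($N = 9 \left(- \frac{44257}{10616}\right) = - \frac{398313}{10616} \approx -37.52$)
$z = -30187$ ($z = -11831 - 18356 = -30187$)
$\frac{\left(33712 + N\right) \frac{1}{-34987 - 17566}}{z} = \frac{\left(33712 - \frac{398313}{10616}\right) \frac{1}{-34987 - 17566}}{-30187} = \frac{357488279}{10616 \left(-52553\right)} \left(- \frac{1}{30187}\right) = \frac{357488279}{10616} \left(- \frac{1}{52553}\right) \left(- \frac{1}{30187}\right) = \left(- \frac{357488279}{557902648}\right) \left(- \frac{1}{30187}\right) = \frac{357488279}{16841407235176}$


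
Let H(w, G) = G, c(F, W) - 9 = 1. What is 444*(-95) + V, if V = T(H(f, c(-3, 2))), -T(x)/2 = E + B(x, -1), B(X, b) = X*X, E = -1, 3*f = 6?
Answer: -42378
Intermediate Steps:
f = 2 (f = (1/3)*6 = 2)
c(F, W) = 10 (c(F, W) = 9 + 1 = 10)
B(X, b) = X**2
T(x) = 2 - 2*x**2 (T(x) = -2*(-1 + x**2) = 2 - 2*x**2)
V = -198 (V = 2 - 2*10**2 = 2 - 2*100 = 2 - 200 = -198)
444*(-95) + V = 444*(-95) - 198 = -42180 - 198 = -42378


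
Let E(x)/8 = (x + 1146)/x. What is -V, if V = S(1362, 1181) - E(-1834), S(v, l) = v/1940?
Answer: 2044963/889490 ≈ 2.2990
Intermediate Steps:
S(v, l) = v/1940 (S(v, l) = v*(1/1940) = v/1940)
E(x) = 8*(1146 + x)/x (E(x) = 8*((x + 1146)/x) = 8*((1146 + x)/x) = 8*(1146 + x)/x)
V = -2044963/889490 (V = (1/1940)*1362 - (8 + 9168/(-1834)) = 681/970 - (8 + 9168*(-1/1834)) = 681/970 - (8 - 4584/917) = 681/970 - 1*2752/917 = 681/970 - 2752/917 = -2044963/889490 ≈ -2.2990)
-V = -1*(-2044963/889490) = 2044963/889490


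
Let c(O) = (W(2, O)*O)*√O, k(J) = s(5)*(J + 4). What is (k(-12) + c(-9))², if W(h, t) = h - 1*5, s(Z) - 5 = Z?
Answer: (-80 + 81*I)² ≈ -161.0 - 12960.0*I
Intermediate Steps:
s(Z) = 5 + Z
W(h, t) = -5 + h (W(h, t) = h - 5 = -5 + h)
k(J) = 40 + 10*J (k(J) = (5 + 5)*(J + 4) = 10*(4 + J) = 40 + 10*J)
c(O) = -3*O^(3/2) (c(O) = ((-5 + 2)*O)*√O = (-3*O)*√O = -3*O^(3/2))
(k(-12) + c(-9))² = ((40 + 10*(-12)) - (-81)*I)² = ((40 - 120) - (-81)*I)² = (-80 + 81*I)²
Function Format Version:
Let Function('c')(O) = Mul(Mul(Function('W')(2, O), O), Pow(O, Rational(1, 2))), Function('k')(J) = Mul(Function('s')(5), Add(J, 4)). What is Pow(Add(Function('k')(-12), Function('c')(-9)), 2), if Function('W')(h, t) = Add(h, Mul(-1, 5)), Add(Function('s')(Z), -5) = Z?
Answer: Pow(Add(-80, Mul(81, I)), 2) ≈ Add(-161.0, Mul(-12960., I))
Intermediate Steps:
Function('s')(Z) = Add(5, Z)
Function('W')(h, t) = Add(-5, h) (Function('W')(h, t) = Add(h, -5) = Add(-5, h))
Function('k')(J) = Add(40, Mul(10, J)) (Function('k')(J) = Mul(Add(5, 5), Add(J, 4)) = Mul(10, Add(4, J)) = Add(40, Mul(10, J)))
Function('c')(O) = Mul(-3, Pow(O, Rational(3, 2))) (Function('c')(O) = Mul(Mul(Add(-5, 2), O), Pow(O, Rational(1, 2))) = Mul(Mul(-3, O), Pow(O, Rational(1, 2))) = Mul(-3, Pow(O, Rational(3, 2))))
Pow(Add(Function('k')(-12), Function('c')(-9)), 2) = Pow(Add(Add(40, Mul(10, -12)), Mul(-3, Pow(-9, Rational(3, 2)))), 2) = Pow(Add(Add(40, -120), Mul(-3, Mul(-27, I))), 2) = Pow(Add(-80, Mul(81, I)), 2)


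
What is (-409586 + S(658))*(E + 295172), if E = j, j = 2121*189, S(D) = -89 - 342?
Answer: -285388642697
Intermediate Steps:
S(D) = -431
j = 400869
E = 400869
(-409586 + S(658))*(E + 295172) = (-409586 - 431)*(400869 + 295172) = -410017*696041 = -285388642697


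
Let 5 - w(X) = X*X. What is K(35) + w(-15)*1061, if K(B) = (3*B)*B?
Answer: -229745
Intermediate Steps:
K(B) = 3*B**2
w(X) = 5 - X**2 (w(X) = 5 - X*X = 5 - X**2)
K(35) + w(-15)*1061 = 3*35**2 + (5 - 1*(-15)**2)*1061 = 3*1225 + (5 - 1*225)*1061 = 3675 + (5 - 225)*1061 = 3675 - 220*1061 = 3675 - 233420 = -229745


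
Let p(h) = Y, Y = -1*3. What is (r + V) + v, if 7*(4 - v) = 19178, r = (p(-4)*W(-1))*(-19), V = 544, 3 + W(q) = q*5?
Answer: -18534/7 ≈ -2647.7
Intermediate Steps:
W(q) = -3 + 5*q (W(q) = -3 + q*5 = -3 + 5*q)
Y = -3
p(h) = -3
r = -456 (r = -3*(-3 + 5*(-1))*(-19) = -3*(-3 - 5)*(-19) = -3*(-8)*(-19) = 24*(-19) = -456)
v = -19150/7 (v = 4 - ⅐*19178 = 4 - 19178/7 = -19150/7 ≈ -2735.7)
(r + V) + v = (-456 + 544) - 19150/7 = 88 - 19150/7 = -18534/7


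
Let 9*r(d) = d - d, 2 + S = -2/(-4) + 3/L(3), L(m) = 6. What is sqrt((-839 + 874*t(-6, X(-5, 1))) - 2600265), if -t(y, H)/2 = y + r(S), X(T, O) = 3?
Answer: 2*I*sqrt(647654) ≈ 1609.5*I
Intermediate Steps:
S = -1 (S = -2 + (-2/(-4) + 3/6) = -2 + (-2*(-1/4) + 3*(1/6)) = -2 + (1/2 + 1/2) = -2 + 1 = -1)
r(d) = 0 (r(d) = (d - d)/9 = (1/9)*0 = 0)
t(y, H) = -2*y (t(y, H) = -2*(y + 0) = -2*y)
sqrt((-839 + 874*t(-6, X(-5, 1))) - 2600265) = sqrt((-839 + 874*(-2*(-6))) - 2600265) = sqrt((-839 + 874*12) - 2600265) = sqrt((-839 + 10488) - 2600265) = sqrt(9649 - 2600265) = sqrt(-2590616) = 2*I*sqrt(647654)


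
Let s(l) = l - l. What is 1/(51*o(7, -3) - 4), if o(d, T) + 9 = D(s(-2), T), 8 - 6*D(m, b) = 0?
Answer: -1/395 ≈ -0.0025316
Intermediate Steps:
s(l) = 0
D(m, b) = 4/3 (D(m, b) = 4/3 - ⅙*0 = 4/3 + 0 = 4/3)
o(d, T) = -23/3 (o(d, T) = -9 + 4/3 = -23/3)
1/(51*o(7, -3) - 4) = 1/(51*(-23/3) - 4) = 1/(-391 - 4) = 1/(-395) = -1/395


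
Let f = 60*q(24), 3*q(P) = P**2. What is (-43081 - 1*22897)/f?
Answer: -32989/5760 ≈ -5.7273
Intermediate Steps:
q(P) = P**2/3
f = 11520 (f = 60*((1/3)*24**2) = 60*((1/3)*576) = 60*192 = 11520)
(-43081 - 1*22897)/f = (-43081 - 1*22897)/11520 = (-43081 - 22897)*(1/11520) = -65978*1/11520 = -32989/5760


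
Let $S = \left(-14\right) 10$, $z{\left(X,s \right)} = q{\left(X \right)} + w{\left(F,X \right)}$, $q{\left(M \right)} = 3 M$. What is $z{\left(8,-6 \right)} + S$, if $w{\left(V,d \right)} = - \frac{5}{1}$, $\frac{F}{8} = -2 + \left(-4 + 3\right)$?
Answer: $-121$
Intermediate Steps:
$F = -24$ ($F = 8 \left(-2 + \left(-4 + 3\right)\right) = 8 \left(-2 - 1\right) = 8 \left(-3\right) = -24$)
$w{\left(V,d \right)} = -5$ ($w{\left(V,d \right)} = \left(-5\right) 1 = -5$)
$z{\left(X,s \right)} = -5 + 3 X$ ($z{\left(X,s \right)} = 3 X - 5 = -5 + 3 X$)
$S = -140$
$z{\left(8,-6 \right)} + S = \left(-5 + 3 \cdot 8\right) - 140 = \left(-5 + 24\right) - 140 = 19 - 140 = -121$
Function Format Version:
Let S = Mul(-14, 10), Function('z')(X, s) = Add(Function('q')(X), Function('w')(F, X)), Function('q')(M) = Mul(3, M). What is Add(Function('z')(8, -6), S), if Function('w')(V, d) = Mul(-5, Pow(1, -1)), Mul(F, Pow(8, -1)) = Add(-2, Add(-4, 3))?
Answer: -121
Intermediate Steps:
F = -24 (F = Mul(8, Add(-2, Add(-4, 3))) = Mul(8, Add(-2, -1)) = Mul(8, -3) = -24)
Function('w')(V, d) = -5 (Function('w')(V, d) = Mul(-5, 1) = -5)
Function('z')(X, s) = Add(-5, Mul(3, X)) (Function('z')(X, s) = Add(Mul(3, X), -5) = Add(-5, Mul(3, X)))
S = -140
Add(Function('z')(8, -6), S) = Add(Add(-5, Mul(3, 8)), -140) = Add(Add(-5, 24), -140) = Add(19, -140) = -121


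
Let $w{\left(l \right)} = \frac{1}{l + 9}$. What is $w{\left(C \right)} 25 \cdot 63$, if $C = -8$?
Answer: $1575$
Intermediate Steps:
$w{\left(l \right)} = \frac{1}{9 + l}$
$w{\left(C \right)} 25 \cdot 63 = \frac{1}{9 - 8} \cdot 25 \cdot 63 = 1^{-1} \cdot 25 \cdot 63 = 1 \cdot 25 \cdot 63 = 25 \cdot 63 = 1575$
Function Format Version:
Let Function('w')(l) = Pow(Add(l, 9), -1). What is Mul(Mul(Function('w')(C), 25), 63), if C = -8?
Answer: 1575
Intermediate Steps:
Function('w')(l) = Pow(Add(9, l), -1)
Mul(Mul(Function('w')(C), 25), 63) = Mul(Mul(Pow(Add(9, -8), -1), 25), 63) = Mul(Mul(Pow(1, -1), 25), 63) = Mul(Mul(1, 25), 63) = Mul(25, 63) = 1575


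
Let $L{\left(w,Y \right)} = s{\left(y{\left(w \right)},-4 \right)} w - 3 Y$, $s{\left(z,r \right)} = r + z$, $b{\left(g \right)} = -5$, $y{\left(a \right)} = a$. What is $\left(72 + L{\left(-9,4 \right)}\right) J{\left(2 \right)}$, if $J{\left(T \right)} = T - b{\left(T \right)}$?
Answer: $1239$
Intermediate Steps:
$J{\left(T \right)} = 5 + T$ ($J{\left(T \right)} = T - -5 = T + 5 = 5 + T$)
$L{\left(w,Y \right)} = - 3 Y + w \left(-4 + w\right)$ ($L{\left(w,Y \right)} = \left(-4 + w\right) w - 3 Y = w \left(-4 + w\right) - 3 Y = - 3 Y + w \left(-4 + w\right)$)
$\left(72 + L{\left(-9,4 \right)}\right) J{\left(2 \right)} = \left(72 - \left(12 + 9 \left(-4 - 9\right)\right)\right) \left(5 + 2\right) = \left(72 - -105\right) 7 = \left(72 + \left(-12 + 117\right)\right) 7 = \left(72 + 105\right) 7 = 177 \cdot 7 = 1239$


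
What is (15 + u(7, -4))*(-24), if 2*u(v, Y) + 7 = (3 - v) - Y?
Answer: -276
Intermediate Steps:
u(v, Y) = -2 - Y/2 - v/2 (u(v, Y) = -7/2 + ((3 - v) - Y)/2 = -7/2 + (3 - Y - v)/2 = -7/2 + (3/2 - Y/2 - v/2) = -2 - Y/2 - v/2)
(15 + u(7, -4))*(-24) = (15 + (-2 - ½*(-4) - ½*7))*(-24) = (15 + (-2 + 2 - 7/2))*(-24) = (15 - 7/2)*(-24) = (23/2)*(-24) = -276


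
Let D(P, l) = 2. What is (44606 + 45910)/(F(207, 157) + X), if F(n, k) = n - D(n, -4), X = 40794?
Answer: 90516/40999 ≈ 2.2078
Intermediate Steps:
F(n, k) = -2 + n (F(n, k) = n - 1*2 = n - 2 = -2 + n)
(44606 + 45910)/(F(207, 157) + X) = (44606 + 45910)/((-2 + 207) + 40794) = 90516/(205 + 40794) = 90516/40999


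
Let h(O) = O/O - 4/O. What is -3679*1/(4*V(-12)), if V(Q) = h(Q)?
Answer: -11037/16 ≈ -689.81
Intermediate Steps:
h(O) = 1 - 4/O
V(Q) = (-4 + Q)/Q
-3679*1/(4*V(-12)) = -3679*(-3/(-4 - 12)) = -3679/(-1/12*(-16)*4) = -3679/((4/3)*4) = -3679/16/3 = -3679*3/16 = -11037/16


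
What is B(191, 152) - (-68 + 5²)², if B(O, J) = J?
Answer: -1697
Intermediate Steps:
B(191, 152) - (-68 + 5²)² = 152 - (-68 + 5²)² = 152 - (-68 + 25)² = 152 - 1*(-43)² = 152 - 1*1849 = 152 - 1849 = -1697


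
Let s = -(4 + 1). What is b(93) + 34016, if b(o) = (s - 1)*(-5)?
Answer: 34046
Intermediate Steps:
s = -5 (s = -1*5 = -5)
b(o) = 30 (b(o) = (-5 - 1)*(-5) = -6*(-5) = 30)
b(93) + 34016 = 30 + 34016 = 34046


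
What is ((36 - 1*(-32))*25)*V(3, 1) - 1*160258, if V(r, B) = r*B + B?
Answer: -153458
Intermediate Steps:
V(r, B) = B + B*r (V(r, B) = B*r + B = B + B*r)
((36 - 1*(-32))*25)*V(3, 1) - 1*160258 = ((36 - 1*(-32))*25)*(1*(1 + 3)) - 1*160258 = ((36 + 32)*25)*(1*4) - 160258 = (68*25)*4 - 160258 = 1700*4 - 160258 = 6800 - 160258 = -153458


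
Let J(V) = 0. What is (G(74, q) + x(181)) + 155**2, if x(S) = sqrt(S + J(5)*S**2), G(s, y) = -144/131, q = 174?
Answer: 3147131/131 + sqrt(181) ≈ 24037.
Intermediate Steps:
G(s, y) = -144/131 (G(s, y) = -144*1/131 = -144/131)
x(S) = sqrt(S) (x(S) = sqrt(S + 0*S**2) = sqrt(S + 0) = sqrt(S))
(G(74, q) + x(181)) + 155**2 = (-144/131 + sqrt(181)) + 155**2 = (-144/131 + sqrt(181)) + 24025 = 3147131/131 + sqrt(181)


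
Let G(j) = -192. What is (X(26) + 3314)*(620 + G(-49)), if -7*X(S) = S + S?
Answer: 9906488/7 ≈ 1.4152e+6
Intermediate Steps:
X(S) = -2*S/7 (X(S) = -(S + S)/7 = -2*S/7)
(X(26) + 3314)*(620 + G(-49)) = (-2/7*26 + 3314)*(620 - 192) = (-52/7 + 3314)*428 = (23146/7)*428 = 9906488/7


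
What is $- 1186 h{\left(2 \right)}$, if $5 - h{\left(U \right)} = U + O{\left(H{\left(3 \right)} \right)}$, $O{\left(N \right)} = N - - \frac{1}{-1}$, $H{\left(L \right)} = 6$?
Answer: $2372$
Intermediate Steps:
$O{\left(N \right)} = -1 + N$ ($O{\left(N \right)} = N - \left(-1\right) \left(-1\right) = N - 1 = -1 + N$)
$h{\left(U \right)} = - U$ ($h{\left(U \right)} = 5 - \left(U + \left(-1 + 6\right)\right) = 5 - \left(U + 5\right) = 5 - \left(5 + U\right) = - U$)
$- 1186 h{\left(2 \right)} = - 1186 \left(\left(-1\right) 2\right) = \left(-1186\right) \left(-2\right) = 2372$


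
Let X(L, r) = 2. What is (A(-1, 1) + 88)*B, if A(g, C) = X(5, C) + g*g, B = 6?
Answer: 546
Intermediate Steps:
A(g, C) = 2 + g² (A(g, C) = 2 + g*g = 2 + g²)
(A(-1, 1) + 88)*B = ((2 + (-1)²) + 88)*6 = ((2 + 1) + 88)*6 = (3 + 88)*6 = 91*6 = 546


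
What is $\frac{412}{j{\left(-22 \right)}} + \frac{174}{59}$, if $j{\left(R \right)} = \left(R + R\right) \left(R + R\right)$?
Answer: $\frac{90293}{28556} \approx 3.162$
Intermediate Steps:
$j{\left(R \right)} = 4 R^{2}$ ($j{\left(R \right)} = 2 R 2 R = 4 R^{2}$)
$\frac{412}{j{\left(-22 \right)}} + \frac{174}{59} = \frac{412}{4 \left(-22\right)^{2}} + \frac{174}{59} = \frac{412}{4 \cdot 484} + 174 \cdot \frac{1}{59} = \frac{412}{1936} + \frac{174}{59} = 412 \cdot \frac{1}{1936} + \frac{174}{59} = \frac{103}{484} + \frac{174}{59} = \frac{90293}{28556}$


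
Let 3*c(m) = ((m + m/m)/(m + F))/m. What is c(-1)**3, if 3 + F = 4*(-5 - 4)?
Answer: 0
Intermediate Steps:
F = -39 (F = -3 + 4*(-5 - 4) = -3 + 4*(-9) = -3 - 36 = -39)
c(m) = (1 + m)/(3*m*(-39 + m)) (c(m) = (((m + m/m)/(m - 39))/m)/3 = (((m + 1)/(-39 + m))/m)/3 = (((1 + m)/(-39 + m))/m)/3 = ((1 + m)/(m*(-39 + m)))/3 = (1 + m)/(3*m*(-39 + m)))
c(-1)**3 = ((1/3)*(1 - 1)/(-1*(-39 - 1)))**3 = ((1/3)*(-1)*0/(-40))**3 = ((1/3)*(-1)*(-1/40)*0)**3 = 0**3 = 0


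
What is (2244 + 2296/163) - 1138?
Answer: 182574/163 ≈ 1120.1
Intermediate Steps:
(2244 + 2296/163) - 1138 = 368068/163 - 1138 = 182574/163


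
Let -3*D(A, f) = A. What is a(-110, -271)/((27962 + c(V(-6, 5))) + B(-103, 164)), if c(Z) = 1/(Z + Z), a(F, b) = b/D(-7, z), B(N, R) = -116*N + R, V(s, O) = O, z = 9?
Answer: -8130/2805187 ≈ -0.0028982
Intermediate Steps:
D(A, f) = -A/3
B(N, R) = R - 116*N
a(F, b) = 3*b/7 (a(F, b) = b/((-⅓*(-7))) = b/(7/3) = b*(3/7) = 3*b/7)
c(Z) = 1/(2*Z)
a(-110, -271)/((27962 + c(V(-6, 5))) + B(-103, 164)) = ((3/7)*(-271))/((27962 + (½)/5) + (164 - 116*(-103))) = -813/(7*((27962 + (½)*(⅕)) + (164 + 11948))) = -813/(7*((27962 + ⅒) + 12112)) = -813/(7*(279621/10 + 12112)) = -813/(7*400741/10) = -813/7*10/400741 = -8130/2805187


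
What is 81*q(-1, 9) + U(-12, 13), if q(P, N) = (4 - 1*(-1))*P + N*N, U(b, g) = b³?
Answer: 4428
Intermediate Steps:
q(P, N) = N² + 5*P (q(P, N) = (4 + 1)*P + N² = 5*P + N² = N² + 5*P)
81*q(-1, 9) + U(-12, 13) = 81*(9² + 5*(-1)) + (-12)³ = 81*(81 - 5) - 1728 = 81*76 - 1728 = 6156 - 1728 = 4428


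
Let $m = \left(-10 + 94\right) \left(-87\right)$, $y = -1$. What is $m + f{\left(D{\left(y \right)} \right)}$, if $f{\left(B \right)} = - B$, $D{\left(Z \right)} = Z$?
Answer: $-7307$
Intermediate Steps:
$m = -7308$ ($m = 84 \left(-87\right) = -7308$)
$m + f{\left(D{\left(y \right)} \right)} = -7308 - -1 = -7308 + 1 = -7307$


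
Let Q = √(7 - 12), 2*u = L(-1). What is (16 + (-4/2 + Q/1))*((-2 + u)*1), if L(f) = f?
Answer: -35 - 5*I*√5/2 ≈ -35.0 - 5.5902*I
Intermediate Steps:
u = -½ (u = (½)*(-1) = -½ ≈ -0.50000)
Q = I*√5 (Q = √(-5) = I*√5 ≈ 2.2361*I)
(16 + (-4/2 + Q/1))*((-2 + u)*1) = (16 + (-4/2 + (I*√5)/1))*((-2 - ½)*1) = (16 + (-4*½ + (I*√5)*1))*(-5/2*1) = (16 + (-2 + I*√5))*(-5/2) = (14 + I*√5)*(-5/2) = -35 - 5*I*√5/2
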